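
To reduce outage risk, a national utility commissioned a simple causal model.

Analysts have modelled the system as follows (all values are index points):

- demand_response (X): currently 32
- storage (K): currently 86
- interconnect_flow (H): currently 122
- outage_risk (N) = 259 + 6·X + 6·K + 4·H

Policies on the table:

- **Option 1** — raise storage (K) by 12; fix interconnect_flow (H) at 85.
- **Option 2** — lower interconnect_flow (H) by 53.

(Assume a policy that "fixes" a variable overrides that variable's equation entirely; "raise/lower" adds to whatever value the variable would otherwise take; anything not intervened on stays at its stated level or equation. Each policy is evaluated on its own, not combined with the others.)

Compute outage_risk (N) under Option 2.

1243

Option 2 (H − 53):
  X = 32
  K = 86
  H = 122 − 53 = 69
  N = 259 + 6·32 + 6·86 + 4·69 = 1243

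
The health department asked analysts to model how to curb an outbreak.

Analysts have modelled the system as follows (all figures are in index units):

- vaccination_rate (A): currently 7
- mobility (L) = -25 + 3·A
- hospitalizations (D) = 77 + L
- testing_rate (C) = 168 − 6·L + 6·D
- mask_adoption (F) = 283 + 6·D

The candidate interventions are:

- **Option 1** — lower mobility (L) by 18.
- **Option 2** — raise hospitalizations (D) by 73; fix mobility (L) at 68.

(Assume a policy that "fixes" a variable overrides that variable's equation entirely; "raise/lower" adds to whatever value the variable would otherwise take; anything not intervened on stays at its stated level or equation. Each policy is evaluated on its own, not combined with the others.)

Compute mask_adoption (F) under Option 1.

613

Option 1 (L − 18):
  A = 7
  L = -25 + 3·7 (−18 from intervention) = -22
  D = 77 + (-22) = 55
  F = 283 + 6·55 = 613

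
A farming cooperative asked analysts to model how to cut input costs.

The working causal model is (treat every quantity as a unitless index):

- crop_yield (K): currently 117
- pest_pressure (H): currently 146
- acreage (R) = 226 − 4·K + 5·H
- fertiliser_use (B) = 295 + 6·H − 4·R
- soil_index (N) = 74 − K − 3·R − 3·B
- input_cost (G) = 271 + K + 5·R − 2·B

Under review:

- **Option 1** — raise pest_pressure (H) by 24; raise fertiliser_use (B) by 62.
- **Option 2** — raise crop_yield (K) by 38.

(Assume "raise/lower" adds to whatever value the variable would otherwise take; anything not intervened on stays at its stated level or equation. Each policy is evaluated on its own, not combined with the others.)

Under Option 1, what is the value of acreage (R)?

Option 1 (H + 24, B + 62):
  K = 117
  H = 146 + 24 = 170
  R = 226 − 4·117 + 5·170 = 608

608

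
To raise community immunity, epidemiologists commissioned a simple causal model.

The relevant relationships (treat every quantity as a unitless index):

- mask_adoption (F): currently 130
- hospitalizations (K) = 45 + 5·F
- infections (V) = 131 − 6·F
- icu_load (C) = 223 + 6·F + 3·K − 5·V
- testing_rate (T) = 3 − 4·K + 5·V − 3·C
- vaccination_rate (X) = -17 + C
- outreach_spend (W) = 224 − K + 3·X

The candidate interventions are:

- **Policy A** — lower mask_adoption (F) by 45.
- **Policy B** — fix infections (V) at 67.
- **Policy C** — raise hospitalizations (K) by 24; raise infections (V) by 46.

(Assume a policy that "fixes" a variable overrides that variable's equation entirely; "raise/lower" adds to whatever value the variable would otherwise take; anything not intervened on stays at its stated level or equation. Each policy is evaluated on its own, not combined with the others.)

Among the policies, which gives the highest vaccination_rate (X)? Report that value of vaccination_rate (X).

Policy A (F − 45):
  F = 130 − 45 = 85
  K = 45 + 5·85 = 470
  V = 131 − 6·85 = -379
  C = 223 + 6·85 + 3·470 − 5·(-379) = 4038
  X = -17 + 4038 = 4021
Policy B (V := 67):
  F = 130
  K = 45 + 5·130 = 695
  V = 67
  C = 223 + 6·130 + 3·695 − 5·67 = 2753
  X = -17 + 2753 = 2736
Policy C (K + 24, V + 46):
  F = 130
  K = 45 + 5·130 (+24 from intervention) = 719
  V = 131 − 6·130 (+46 from intervention) = -603
  C = 223 + 6·130 + 3·719 − 5·(-603) = 6175
  X = -17 + 6175 = 6158
Comparing — Policy A: X=4021, Policy B: X=2736, Policy C: X=6158. Highest is 6158 (Policy C).

6158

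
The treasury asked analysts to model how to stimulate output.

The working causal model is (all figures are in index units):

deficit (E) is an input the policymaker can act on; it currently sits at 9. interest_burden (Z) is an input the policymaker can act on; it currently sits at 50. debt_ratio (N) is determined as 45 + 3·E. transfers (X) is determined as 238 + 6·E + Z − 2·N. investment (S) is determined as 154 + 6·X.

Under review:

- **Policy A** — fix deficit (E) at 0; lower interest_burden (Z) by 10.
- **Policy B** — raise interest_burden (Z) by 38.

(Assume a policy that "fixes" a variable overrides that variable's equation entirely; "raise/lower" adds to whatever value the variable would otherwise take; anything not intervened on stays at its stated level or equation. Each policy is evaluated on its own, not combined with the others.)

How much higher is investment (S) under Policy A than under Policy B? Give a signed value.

-288

Policy A (E := 0, Z − 10):
  E = 0
  Z = 50 − 10 = 40
  N = 45 + 3·0 = 45
  X = 238 + 6·0 + 40 − 2·45 = 188
  S = 154 + 6·188 = 1282
Policy B (Z + 38):
  E = 9
  Z = 50 + 38 = 88
  N = 45 + 3·9 = 72
  X = 238 + 6·9 + 88 − 2·72 = 236
  S = 154 + 6·236 = 1570
S: 1282 − 1570 = -288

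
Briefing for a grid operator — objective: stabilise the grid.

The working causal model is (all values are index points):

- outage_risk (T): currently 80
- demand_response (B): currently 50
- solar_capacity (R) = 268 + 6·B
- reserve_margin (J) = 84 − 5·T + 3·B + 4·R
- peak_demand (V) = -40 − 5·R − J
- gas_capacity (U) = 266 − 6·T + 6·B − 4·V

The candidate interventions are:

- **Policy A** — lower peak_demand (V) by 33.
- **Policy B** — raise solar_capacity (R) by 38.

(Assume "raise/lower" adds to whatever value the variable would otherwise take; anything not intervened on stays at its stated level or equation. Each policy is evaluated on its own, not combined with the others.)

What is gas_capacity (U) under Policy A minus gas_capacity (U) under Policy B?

-1236

Policy A (V − 33):
  T = 80
  B = 50
  R = 268 + 6·50 = 568
  J = 84 − 5·80 + 3·50 + 4·568 = 2106
  V = -40 − 5·568 − 2106 (−33 from intervention) = -5019
  U = 266 − 6·80 + 6·50 − 4·(-5019) = 20162
Policy B (R + 38):
  T = 80
  B = 50
  R = 268 + 6·50 (+38 from intervention) = 606
  J = 84 − 5·80 + 3·50 + 4·606 = 2258
  V = -40 − 5·606 − 2258 = -5328
  U = 266 − 6·80 + 6·50 − 4·(-5328) = 21398
U: 20162 − 21398 = -1236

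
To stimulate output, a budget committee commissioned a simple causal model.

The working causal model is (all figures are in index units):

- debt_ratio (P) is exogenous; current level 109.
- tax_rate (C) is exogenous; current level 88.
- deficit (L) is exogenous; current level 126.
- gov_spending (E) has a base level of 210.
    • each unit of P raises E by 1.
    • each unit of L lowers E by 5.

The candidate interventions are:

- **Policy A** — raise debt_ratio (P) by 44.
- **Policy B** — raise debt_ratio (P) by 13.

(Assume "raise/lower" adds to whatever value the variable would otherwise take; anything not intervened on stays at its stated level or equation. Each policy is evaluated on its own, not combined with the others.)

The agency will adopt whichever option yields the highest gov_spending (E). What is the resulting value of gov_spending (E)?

Policy A (P + 44):
  P = 109 + 44 = 153
  L = 126
  E = 210 + 153 − 5·126 = -267
Policy B (P + 13):
  P = 109 + 13 = 122
  L = 126
  E = 210 + 122 − 5·126 = -298
Comparing — Policy A: E=-267, Policy B: E=-298. Highest is -267 (Policy A).

-267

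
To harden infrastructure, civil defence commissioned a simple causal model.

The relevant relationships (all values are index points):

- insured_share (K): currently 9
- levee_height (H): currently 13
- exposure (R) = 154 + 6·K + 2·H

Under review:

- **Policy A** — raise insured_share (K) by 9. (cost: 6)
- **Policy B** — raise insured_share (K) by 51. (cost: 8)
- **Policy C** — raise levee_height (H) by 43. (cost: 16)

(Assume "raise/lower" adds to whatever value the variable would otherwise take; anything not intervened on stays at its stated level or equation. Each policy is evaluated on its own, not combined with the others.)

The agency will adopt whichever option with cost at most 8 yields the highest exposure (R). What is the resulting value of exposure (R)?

Policy A (K + 9):
  K = 9 + 9 = 18
  H = 13
  R = 154 + 6·18 + 2·13 = 288
Policy B (K + 51):
  K = 9 + 51 = 60
  H = 13
  R = 154 + 6·60 + 2·13 = 540
Comparing — Policy A: R=288, Policy B: R=540. Highest is 540 (Policy B).

540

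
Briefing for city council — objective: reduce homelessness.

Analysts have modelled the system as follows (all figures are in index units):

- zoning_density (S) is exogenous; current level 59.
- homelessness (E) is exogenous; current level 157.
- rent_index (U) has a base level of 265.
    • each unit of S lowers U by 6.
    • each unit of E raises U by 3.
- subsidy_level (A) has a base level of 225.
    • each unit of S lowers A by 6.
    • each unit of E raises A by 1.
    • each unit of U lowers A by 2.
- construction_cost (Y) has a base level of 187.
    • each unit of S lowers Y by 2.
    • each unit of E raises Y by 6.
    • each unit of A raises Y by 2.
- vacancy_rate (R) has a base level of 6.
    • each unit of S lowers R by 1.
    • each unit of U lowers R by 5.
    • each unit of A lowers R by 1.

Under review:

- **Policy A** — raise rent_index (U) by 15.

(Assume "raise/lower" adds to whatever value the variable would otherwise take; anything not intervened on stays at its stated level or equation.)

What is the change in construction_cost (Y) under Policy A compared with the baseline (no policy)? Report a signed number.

-60

Baseline:
  S = 59
  E = 157
  U = 265 − 6·59 + 3·157 = 382
  A = 225 − 6·59 + 157 − 2·382 = -736
  Y = 187 − 2·59 + 6·157 + 2·(-736) = -461
Policy A (U + 15):
  S = 59
  E = 157
  U = 265 − 6·59 + 3·157 (+15 from intervention) = 397
  A = 225 − 6·59 + 157 − 2·397 = -766
  Y = 187 − 2·59 + 6·157 + 2·(-766) = -521
Change in Y: -521 − (-461) = -60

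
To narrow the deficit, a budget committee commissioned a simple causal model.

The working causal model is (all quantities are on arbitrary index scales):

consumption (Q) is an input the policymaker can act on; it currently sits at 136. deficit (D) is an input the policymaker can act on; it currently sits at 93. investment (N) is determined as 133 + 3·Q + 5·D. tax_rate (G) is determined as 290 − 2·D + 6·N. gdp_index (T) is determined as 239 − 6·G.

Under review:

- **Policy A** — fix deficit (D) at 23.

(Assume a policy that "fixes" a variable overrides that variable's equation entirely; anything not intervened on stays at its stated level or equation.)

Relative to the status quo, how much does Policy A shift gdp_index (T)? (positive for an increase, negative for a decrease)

Baseline:
  Q = 136
  D = 93
  N = 133 + 3·136 + 5·93 = 1006
  G = 290 − 2·93 + 6·1006 = 6140
  T = 239 − 6·6140 = -36601
Policy A (D := 23):
  Q = 136
  D = 23
  N = 133 + 3·136 + 5·23 = 656
  G = 290 − 2·23 + 6·656 = 4180
  T = 239 − 6·4180 = -24841
Change in T: -24841 − (-36601) = 11760

11760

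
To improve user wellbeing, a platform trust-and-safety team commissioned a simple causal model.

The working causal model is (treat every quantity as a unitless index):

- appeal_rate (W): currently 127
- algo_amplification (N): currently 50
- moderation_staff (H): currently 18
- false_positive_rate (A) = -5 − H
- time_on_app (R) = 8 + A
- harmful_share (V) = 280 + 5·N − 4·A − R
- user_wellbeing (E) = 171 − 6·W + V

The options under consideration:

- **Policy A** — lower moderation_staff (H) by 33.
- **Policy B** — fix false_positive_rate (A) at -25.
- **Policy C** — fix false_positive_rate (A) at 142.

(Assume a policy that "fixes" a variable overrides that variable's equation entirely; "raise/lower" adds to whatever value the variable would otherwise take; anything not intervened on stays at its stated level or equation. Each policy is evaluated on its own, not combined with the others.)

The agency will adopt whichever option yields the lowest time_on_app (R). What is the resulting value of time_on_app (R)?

Policy A (H − 33):
  H = 18 − 33 = -15
  A = -5 − (-15) = 10
  R = 8 + 10 = 18
Policy B (A := -25):
  H = 18
  A = -25
  R = 8 + (-25) = -17
Policy C (A := 142):
  H = 18
  A = 142
  R = 8 + 142 = 150
Comparing — Policy A: R=18, Policy B: R=-17, Policy C: R=150. Lowest is -17 (Policy B).

-17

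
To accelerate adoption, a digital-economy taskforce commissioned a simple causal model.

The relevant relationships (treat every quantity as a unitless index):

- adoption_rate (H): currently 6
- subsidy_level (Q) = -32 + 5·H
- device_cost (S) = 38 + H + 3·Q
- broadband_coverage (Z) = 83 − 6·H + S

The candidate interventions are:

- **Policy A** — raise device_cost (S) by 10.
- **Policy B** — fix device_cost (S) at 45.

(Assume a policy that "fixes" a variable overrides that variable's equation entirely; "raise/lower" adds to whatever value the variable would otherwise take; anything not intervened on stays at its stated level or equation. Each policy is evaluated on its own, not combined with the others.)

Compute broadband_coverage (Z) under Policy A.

Policy A (S + 10):
  H = 6
  Q = -32 + 5·6 = -2
  S = 38 + 6 + 3·(-2) (+10 from intervention) = 48
  Z = 83 − 6·6 + 48 = 95

95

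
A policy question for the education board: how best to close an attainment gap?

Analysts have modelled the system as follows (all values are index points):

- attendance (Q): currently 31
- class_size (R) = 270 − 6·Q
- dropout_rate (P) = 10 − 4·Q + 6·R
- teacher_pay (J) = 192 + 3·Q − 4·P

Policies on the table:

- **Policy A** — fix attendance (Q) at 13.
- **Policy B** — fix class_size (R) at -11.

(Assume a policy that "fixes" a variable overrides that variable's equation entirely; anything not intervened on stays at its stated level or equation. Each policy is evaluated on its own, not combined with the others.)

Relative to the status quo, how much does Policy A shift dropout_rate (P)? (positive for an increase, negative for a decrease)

720

Baseline:
  Q = 31
  R = 270 − 6·31 = 84
  P = 10 − 4·31 + 6·84 = 390
Policy A (Q := 13):
  Q = 13
  R = 270 − 6·13 = 192
  P = 10 − 4·13 + 6·192 = 1110
Change in P: 1110 − 390 = 720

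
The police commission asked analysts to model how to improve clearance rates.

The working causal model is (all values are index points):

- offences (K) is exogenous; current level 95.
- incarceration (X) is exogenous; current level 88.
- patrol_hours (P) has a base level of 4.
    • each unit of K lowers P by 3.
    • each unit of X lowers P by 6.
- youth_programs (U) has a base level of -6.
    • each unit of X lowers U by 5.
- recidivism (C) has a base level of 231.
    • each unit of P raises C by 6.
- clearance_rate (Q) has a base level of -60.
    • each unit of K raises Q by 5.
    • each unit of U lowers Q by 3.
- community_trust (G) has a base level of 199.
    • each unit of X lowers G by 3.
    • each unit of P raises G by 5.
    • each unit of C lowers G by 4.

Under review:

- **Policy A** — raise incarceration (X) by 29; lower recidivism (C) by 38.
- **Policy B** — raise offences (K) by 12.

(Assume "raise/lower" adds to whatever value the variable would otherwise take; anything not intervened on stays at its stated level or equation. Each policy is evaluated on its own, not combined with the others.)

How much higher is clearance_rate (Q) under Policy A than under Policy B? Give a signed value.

Policy A (X + 29, C − 38):
  K = 95
  X = 88 + 29 = 117
  U = -6 − 5·117 = -591
  Q = -60 + 5·95 − 3·(-591) = 2188
Policy B (K + 12):
  K = 95 + 12 = 107
  X = 88
  U = -6 − 5·88 = -446
  Q = -60 + 5·107 − 3·(-446) = 1813
Q: 2188 − 1813 = 375

375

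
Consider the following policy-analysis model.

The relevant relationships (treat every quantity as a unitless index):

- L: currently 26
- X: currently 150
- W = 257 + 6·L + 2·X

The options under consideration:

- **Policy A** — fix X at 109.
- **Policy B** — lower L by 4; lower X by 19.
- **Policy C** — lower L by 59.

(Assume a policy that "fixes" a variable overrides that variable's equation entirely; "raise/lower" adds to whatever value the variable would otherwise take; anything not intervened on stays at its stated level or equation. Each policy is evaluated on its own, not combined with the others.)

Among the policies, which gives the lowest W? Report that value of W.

Policy A (X := 109):
  L = 26
  X = 109
  W = 257 + 6·26 + 2·109 = 631
Policy B (L − 4, X − 19):
  L = 26 − 4 = 22
  X = 150 − 19 = 131
  W = 257 + 6·22 + 2·131 = 651
Policy C (L − 59):
  L = 26 − 59 = -33
  X = 150
  W = 257 + 6·(-33) + 2·150 = 359
Comparing — Policy A: W=631, Policy B: W=651, Policy C: W=359. Lowest is 359 (Policy C).

359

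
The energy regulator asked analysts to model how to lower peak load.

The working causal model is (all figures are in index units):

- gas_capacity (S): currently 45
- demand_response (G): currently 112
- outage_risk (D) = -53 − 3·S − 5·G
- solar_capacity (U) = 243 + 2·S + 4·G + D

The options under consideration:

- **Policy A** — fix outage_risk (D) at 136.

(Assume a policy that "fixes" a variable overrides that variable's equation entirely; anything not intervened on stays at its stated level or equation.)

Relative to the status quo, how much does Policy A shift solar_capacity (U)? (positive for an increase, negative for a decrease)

Baseline:
  S = 45
  G = 112
  D = -53 − 3·45 − 5·112 = -748
  U = 243 + 2·45 + 4·112 + (-748) = 33
Policy A (D := 136):
  S = 45
  G = 112
  D = 136
  U = 243 + 2·45 + 4·112 + 136 = 917
Change in U: 917 − 33 = 884

884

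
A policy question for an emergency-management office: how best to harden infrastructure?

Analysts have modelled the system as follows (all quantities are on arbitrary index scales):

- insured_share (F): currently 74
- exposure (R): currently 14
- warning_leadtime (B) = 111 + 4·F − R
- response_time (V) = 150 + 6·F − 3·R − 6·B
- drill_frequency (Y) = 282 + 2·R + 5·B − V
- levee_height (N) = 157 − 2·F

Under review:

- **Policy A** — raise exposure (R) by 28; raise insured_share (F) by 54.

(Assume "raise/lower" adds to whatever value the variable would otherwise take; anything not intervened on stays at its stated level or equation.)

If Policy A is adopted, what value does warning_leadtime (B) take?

Policy A (R + 28, F + 54):
  F = 74 + 54 = 128
  R = 14 + 28 = 42
  B = 111 + 4·128 − 42 = 581

581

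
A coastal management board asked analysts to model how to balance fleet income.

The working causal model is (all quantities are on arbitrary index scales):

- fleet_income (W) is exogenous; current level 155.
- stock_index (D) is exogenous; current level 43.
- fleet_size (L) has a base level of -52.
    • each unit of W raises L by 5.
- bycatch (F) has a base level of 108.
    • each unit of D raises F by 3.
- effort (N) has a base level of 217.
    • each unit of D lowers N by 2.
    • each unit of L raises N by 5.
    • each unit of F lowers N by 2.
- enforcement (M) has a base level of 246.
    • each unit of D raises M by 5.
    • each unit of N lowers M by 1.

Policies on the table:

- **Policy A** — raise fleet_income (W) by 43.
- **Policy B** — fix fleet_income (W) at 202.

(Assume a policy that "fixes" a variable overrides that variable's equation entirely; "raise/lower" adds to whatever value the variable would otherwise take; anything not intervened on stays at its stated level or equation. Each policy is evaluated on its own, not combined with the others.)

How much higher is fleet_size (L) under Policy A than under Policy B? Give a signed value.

Policy A (W + 43):
  W = 155 + 43 = 198
  L = -52 + 5·198 = 938
Policy B (W := 202):
  W = 202
  L = -52 + 5·202 = 958
L: 938 − 958 = -20

-20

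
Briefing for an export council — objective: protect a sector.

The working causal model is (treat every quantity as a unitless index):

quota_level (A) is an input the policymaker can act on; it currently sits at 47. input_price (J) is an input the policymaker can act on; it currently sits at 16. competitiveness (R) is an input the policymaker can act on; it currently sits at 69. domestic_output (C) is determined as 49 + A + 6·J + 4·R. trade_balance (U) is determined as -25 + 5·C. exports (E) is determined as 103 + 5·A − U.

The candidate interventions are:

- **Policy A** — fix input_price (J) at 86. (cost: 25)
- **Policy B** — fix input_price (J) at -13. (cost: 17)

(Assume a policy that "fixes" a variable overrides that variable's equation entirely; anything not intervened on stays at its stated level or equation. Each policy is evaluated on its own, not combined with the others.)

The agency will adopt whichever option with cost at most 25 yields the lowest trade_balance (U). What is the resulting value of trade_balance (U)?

Policy A (J := 86):
  A = 47
  J = 86
  R = 69
  C = 49 + 47 + 6·86 + 4·69 = 888
  U = -25 + 5·888 = 4415
Policy B (J := -13):
  A = 47
  J = -13
  R = 69
  C = 49 + 47 + 6·(-13) + 4·69 = 294
  U = -25 + 5·294 = 1445
Comparing — Policy A: U=4415, Policy B: U=1445. Lowest is 1445 (Policy B).

1445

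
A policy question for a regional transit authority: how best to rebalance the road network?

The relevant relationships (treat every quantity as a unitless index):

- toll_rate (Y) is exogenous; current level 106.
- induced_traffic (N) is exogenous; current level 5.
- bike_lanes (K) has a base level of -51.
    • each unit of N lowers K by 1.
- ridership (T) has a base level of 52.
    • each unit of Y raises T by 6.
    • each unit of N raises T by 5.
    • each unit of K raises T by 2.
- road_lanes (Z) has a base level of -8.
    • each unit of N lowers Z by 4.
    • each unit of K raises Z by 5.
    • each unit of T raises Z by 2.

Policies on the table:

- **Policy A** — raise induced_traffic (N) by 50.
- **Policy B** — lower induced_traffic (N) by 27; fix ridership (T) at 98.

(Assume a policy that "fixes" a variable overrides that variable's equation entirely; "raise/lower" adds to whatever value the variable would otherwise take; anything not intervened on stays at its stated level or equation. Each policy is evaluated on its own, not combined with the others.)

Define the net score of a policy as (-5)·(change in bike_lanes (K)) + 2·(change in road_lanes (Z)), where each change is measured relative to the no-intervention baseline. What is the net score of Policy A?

Baseline:
  Y = 106
  N = 5
  K = -51 − 5 = -56
  T = 52 + 6·106 + 5·5 + 2·(-56) = 601
  Z = -8 − 4·5 + 5·(-56) + 2·601 = 894
Policy A (N + 50):
  Y = 106
  N = 5 + 50 = 55
  K = -51 − 55 = -106
  T = 52 + 6·106 + 5·55 + 2·(-106) = 751
  Z = -8 − 4·55 + 5·(-106) + 2·751 = 744
ΔK = -106 − (-56) = -50; ΔZ = 744 − 894 = -150
Score = (-5)·(-50) + 2·(-150) = -50

-50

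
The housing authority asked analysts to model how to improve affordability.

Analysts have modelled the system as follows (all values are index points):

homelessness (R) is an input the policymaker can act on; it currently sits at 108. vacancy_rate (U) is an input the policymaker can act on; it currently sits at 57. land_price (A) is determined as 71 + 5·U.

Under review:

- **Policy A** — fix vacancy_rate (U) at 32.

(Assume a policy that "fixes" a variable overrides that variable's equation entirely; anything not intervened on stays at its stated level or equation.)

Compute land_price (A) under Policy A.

231

Policy A (U := 32):
  U = 32
  A = 71 + 5·32 = 231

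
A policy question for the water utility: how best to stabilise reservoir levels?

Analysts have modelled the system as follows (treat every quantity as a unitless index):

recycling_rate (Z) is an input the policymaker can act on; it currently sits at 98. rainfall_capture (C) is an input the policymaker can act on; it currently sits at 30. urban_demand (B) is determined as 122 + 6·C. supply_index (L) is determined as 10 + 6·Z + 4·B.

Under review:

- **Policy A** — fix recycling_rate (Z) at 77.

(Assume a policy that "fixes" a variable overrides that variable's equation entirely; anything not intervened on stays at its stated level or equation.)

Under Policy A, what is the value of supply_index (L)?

1680

Policy A (Z := 77):
  Z = 77
  C = 30
  B = 122 + 6·30 = 302
  L = 10 + 6·77 + 4·302 = 1680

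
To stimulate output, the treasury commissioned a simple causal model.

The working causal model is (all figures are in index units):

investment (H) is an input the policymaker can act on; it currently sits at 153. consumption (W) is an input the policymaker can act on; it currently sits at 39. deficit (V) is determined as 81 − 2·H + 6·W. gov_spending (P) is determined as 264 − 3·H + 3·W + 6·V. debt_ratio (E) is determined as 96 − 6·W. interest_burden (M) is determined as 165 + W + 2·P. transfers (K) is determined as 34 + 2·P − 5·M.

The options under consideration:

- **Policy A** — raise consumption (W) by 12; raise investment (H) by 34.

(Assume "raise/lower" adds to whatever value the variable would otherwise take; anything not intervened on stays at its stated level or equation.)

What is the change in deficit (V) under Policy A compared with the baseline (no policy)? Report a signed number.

4

Baseline:
  H = 153
  W = 39
  V = 81 − 2·153 + 6·39 = 9
Policy A (W + 12, H + 34):
  H = 153 + 34 = 187
  W = 39 + 12 = 51
  V = 81 − 2·187 + 6·51 = 13
Change in V: 13 − 9 = 4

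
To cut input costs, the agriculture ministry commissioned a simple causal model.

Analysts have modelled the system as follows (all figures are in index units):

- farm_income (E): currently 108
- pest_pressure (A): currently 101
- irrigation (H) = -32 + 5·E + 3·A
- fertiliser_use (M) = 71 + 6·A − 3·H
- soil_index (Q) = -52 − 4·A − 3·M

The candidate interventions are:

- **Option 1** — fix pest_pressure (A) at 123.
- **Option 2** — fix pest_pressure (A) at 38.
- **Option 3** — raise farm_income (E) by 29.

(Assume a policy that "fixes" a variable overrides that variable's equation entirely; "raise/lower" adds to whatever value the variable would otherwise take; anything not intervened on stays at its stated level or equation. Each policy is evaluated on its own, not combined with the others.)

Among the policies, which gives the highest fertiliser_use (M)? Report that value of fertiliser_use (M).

-1567

Option 1 (A := 123):
  E = 108
  A = 123
  H = -32 + 5·108 + 3·123 = 877
  M = 71 + 6·123 − 3·877 = -1822
Option 2 (A := 38):
  E = 108
  A = 38
  H = -32 + 5·108 + 3·38 = 622
  M = 71 + 6·38 − 3·622 = -1567
Option 3 (E + 29):
  E = 108 + 29 = 137
  A = 101
  H = -32 + 5·137 + 3·101 = 956
  M = 71 + 6·101 − 3·956 = -2191
Comparing — Option 1: M=-1822, Option 2: M=-1567, Option 3: M=-2191. Highest is -1567 (Option 2).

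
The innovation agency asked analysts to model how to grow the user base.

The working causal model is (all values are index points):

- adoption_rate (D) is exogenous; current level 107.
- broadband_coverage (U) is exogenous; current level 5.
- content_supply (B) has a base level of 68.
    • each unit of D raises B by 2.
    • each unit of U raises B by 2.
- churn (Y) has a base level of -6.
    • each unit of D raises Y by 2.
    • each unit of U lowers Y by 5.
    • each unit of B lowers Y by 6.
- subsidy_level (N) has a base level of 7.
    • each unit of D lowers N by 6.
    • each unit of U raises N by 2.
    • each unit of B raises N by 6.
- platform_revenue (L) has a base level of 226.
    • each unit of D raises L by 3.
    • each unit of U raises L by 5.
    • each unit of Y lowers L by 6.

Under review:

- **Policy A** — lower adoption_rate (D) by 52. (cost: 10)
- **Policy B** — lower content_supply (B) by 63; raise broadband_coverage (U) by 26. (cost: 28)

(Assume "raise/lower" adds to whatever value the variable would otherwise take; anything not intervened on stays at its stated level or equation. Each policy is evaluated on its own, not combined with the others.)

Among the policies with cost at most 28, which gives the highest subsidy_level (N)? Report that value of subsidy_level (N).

1113

Policy A (D − 52):
  D = 107 − 52 = 55
  U = 5
  B = 68 + 2·55 + 2·5 = 188
  N = 7 − 6·55 + 2·5 + 6·188 = 815
Policy B (B − 63, U + 26):
  D = 107
  U = 5 + 26 = 31
  B = 68 + 2·107 + 2·31 (−63 from intervention) = 281
  N = 7 − 6·107 + 2·31 + 6·281 = 1113
Comparing — Policy A: N=815, Policy B: N=1113. Highest is 1113 (Policy B).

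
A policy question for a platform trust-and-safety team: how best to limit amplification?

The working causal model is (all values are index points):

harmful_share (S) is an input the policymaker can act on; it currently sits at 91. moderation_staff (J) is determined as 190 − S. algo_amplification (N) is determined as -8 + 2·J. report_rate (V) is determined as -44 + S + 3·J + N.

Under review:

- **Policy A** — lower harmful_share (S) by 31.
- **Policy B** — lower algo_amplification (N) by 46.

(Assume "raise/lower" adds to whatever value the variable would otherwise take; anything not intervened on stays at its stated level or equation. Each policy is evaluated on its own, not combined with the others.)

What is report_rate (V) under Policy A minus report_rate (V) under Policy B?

Policy A (S − 31):
  S = 91 − 31 = 60
  J = 190 − 60 = 130
  N = -8 + 2·130 = 252
  V = -44 + 60 + 3·130 + 252 = 658
Policy B (N − 46):
  S = 91
  J = 190 − 91 = 99
  N = -8 + 2·99 (−46 from intervention) = 144
  V = -44 + 91 + 3·99 + 144 = 488
V: 658 − 488 = 170

170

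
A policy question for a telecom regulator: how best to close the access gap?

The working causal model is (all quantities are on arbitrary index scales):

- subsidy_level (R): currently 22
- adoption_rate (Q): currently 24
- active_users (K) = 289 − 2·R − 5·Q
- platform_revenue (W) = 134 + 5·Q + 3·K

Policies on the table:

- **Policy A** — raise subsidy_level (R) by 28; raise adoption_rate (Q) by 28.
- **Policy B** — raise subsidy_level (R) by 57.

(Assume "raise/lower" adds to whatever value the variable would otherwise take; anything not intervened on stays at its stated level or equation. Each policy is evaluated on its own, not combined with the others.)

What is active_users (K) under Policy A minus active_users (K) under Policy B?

-82

Policy A (R + 28, Q + 28):
  R = 22 + 28 = 50
  Q = 24 + 28 = 52
  K = 289 − 2·50 − 5·52 = -71
Policy B (R + 57):
  R = 22 + 57 = 79
  Q = 24
  K = 289 − 2·79 − 5·24 = 11
K: -71 − 11 = -82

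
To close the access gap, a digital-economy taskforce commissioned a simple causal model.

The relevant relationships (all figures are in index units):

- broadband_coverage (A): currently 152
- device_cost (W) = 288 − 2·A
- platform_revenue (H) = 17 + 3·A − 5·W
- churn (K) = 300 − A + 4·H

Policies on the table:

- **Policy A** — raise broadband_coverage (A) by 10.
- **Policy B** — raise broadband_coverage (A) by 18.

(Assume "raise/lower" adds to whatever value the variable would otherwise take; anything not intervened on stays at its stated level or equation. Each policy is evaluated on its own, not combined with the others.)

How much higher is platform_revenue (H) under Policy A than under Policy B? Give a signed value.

-104

Policy A (A + 10):
  A = 152 + 10 = 162
  W = 288 − 2·162 = -36
  H = 17 + 3·162 − 5·(-36) = 683
Policy B (A + 18):
  A = 152 + 18 = 170
  W = 288 − 2·170 = -52
  H = 17 + 3·170 − 5·(-52) = 787
H: 683 − 787 = -104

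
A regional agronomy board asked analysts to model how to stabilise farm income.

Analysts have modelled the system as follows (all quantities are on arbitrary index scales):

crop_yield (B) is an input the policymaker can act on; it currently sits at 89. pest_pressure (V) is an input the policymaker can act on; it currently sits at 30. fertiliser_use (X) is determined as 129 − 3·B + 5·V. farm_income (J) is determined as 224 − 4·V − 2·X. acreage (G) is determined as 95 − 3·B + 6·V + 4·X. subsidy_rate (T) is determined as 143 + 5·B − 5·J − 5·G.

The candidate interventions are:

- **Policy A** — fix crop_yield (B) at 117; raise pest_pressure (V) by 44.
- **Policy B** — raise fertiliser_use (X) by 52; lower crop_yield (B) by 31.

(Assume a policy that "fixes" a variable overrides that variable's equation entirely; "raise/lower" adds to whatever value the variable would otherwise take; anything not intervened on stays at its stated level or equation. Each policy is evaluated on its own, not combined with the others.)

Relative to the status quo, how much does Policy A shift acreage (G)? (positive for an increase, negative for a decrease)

Baseline:
  B = 89
  V = 30
  X = 129 − 3·89 + 5·30 = 12
  G = 95 − 3·89 + 6·30 + 4·12 = 56
Policy A (B := 117, V + 44):
  B = 117
  V = 30 + 44 = 74
  X = 129 − 3·117 + 5·74 = 148
  G = 95 − 3·117 + 6·74 + 4·148 = 780
Change in G: 780 − 56 = 724

724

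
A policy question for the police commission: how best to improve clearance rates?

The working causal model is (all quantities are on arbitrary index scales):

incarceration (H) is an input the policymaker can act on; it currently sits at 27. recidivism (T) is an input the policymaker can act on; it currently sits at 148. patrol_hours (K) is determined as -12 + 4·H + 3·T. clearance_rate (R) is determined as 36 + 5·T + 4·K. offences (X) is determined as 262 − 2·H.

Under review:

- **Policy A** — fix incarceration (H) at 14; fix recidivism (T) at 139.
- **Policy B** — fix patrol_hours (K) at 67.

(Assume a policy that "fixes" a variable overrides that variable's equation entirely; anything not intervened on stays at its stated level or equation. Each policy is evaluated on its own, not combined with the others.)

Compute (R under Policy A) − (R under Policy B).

1531

Policy A (H := 14, T := 139):
  H = 14
  T = 139
  K = -12 + 4·14 + 3·139 = 461
  R = 36 + 5·139 + 4·461 = 2575
Policy B (K := 67):
  H = 27
  T = 148
  K = 67
  R = 36 + 5·148 + 4·67 = 1044
R: 2575 − 1044 = 1531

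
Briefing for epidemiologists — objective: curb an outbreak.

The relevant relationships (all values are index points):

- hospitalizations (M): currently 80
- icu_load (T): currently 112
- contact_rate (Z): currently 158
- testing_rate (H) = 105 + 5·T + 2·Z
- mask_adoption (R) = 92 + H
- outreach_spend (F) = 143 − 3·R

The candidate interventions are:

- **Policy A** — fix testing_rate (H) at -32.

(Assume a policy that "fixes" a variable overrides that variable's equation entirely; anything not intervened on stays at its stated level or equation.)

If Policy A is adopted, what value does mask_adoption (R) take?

60

Policy A (H := -32):
  T = 112
  Z = 158
  H = -32
  R = 92 + (-32) = 60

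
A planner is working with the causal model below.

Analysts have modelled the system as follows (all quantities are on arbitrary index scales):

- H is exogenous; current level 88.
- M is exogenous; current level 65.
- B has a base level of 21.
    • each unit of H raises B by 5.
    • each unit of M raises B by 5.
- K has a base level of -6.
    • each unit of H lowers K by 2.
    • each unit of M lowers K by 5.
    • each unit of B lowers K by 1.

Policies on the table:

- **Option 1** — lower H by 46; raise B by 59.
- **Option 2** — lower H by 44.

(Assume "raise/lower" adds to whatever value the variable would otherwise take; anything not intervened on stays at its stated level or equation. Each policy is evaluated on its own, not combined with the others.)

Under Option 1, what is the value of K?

Option 1 (H − 46, B + 59):
  H = 88 − 46 = 42
  M = 65
  B = 21 + 5·42 + 5·65 (+59 from intervention) = 615
  K = -6 − 2·42 − 5·65 − 615 = -1030

-1030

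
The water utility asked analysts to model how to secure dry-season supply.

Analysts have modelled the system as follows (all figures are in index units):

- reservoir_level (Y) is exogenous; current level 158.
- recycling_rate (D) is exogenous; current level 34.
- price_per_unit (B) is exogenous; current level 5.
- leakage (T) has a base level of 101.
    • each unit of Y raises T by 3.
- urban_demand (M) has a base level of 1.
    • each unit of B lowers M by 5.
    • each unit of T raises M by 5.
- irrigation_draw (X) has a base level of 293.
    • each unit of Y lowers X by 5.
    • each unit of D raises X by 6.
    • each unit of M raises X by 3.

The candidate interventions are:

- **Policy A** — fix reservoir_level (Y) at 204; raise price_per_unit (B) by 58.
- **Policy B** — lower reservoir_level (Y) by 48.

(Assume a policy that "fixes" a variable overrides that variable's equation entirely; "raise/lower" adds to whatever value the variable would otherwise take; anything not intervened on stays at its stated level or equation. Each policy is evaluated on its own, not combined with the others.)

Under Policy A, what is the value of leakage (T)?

Policy A (Y := 204, B + 58):
  Y = 204
  T = 101 + 3·204 = 713

713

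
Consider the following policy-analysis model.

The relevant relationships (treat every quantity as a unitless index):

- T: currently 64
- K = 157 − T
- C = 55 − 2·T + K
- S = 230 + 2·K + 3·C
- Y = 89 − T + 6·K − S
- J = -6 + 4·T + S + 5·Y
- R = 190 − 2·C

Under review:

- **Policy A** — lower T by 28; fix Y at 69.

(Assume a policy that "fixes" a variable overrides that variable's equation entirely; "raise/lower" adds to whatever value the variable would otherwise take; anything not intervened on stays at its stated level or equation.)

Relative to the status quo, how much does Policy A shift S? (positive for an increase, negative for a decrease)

Baseline:
  T = 64
  K = 157 − 64 = 93
  C = 55 − 2·64 + 93 = 20
  S = 230 + 2·93 + 3·20 = 476
Policy A (T − 28, Y := 69):
  T = 64 − 28 = 36
  K = 157 − 36 = 121
  C = 55 − 2·36 + 121 = 104
  S = 230 + 2·121 + 3·104 = 784
Change in S: 784 − 476 = 308

308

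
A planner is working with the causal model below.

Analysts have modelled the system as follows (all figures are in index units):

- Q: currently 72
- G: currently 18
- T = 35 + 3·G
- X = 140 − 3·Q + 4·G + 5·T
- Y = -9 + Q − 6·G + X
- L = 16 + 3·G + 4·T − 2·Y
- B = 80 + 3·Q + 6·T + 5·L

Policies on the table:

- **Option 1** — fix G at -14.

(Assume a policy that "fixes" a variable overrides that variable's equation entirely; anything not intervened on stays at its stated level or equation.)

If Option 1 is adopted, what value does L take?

-14

Option 1 (G := -14):
  Q = 72
  G = -14
  T = 35 + 3·(-14) = -7
  X = 140 − 3·72 + 4·(-14) + 5·(-7) = -167
  Y = -9 + 72 − 6·(-14) + (-167) = -20
  L = 16 + 3·(-14) + 4·(-7) − 2·(-20) = -14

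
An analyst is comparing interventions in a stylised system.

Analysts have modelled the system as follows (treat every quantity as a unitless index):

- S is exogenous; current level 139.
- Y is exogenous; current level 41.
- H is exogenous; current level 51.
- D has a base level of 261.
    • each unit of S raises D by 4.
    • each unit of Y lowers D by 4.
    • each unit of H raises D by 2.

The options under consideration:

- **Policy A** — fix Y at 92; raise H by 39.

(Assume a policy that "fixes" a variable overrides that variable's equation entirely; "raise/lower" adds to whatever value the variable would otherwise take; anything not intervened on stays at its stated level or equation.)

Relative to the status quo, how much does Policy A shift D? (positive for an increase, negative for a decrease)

Baseline:
  S = 139
  Y = 41
  H = 51
  D = 261 + 4·139 − 4·41 + 2·51 = 755
Policy A (Y := 92, H + 39):
  S = 139
  Y = 92
  H = 51 + 39 = 90
  D = 261 + 4·139 − 4·92 + 2·90 = 629
Change in D: 629 − 755 = -126

-126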